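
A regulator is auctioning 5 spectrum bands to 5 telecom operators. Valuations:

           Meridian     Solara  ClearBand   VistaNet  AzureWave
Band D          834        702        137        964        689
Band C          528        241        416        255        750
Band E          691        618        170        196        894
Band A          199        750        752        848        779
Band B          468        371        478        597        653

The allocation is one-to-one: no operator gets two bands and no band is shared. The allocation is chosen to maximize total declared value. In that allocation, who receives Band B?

Optimal: Meridian→Band E ($691M), Solara→Band A ($750M), ClearBand→Band B ($478M), VistaNet→Band D ($964M), AzureWave→Band C ($750M) — total 691+750+478+964+750 = $3633M.
Row-greedy (each operator in turn takes its best remaining band) gives $3211M, worse by 422.
Next-best assignment: Meridian→Band C, Solara→Band A, ClearBand→Band B, VistaNet→Band D, AzureWave→Band E = $3614M.
No other one-to-one assignment exceeds $3633M.
ClearBand's own top band is Band A ($752M), but forcing ClearBand→Band A and reassigning the rest optimally gives only $3552M — worse by 81.

ClearBand receives Band B.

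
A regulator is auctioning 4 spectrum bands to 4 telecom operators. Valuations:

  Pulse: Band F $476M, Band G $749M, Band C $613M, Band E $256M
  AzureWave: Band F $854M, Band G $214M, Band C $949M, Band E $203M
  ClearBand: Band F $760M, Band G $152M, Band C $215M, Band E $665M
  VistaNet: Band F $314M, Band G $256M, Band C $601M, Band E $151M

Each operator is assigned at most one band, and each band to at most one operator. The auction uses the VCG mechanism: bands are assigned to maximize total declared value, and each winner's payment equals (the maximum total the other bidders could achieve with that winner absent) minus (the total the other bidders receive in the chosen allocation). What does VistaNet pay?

Efficient allocation: Pulse→Band G ($749M), AzureWave→Band F ($854M), ClearBand→Band E ($665M), VistaNet→Band C ($601M); total welfare W = $2869M.
VistaNet receives Band C at value $601M, so the others get W − 601 = $2268M.
Without VistaNet: best allocation of the remaining 3 bidders over all 4 bands is Pulse→Band G ($749M), AzureWave→Band C ($949M), ClearBand→Band F ($760M), total $2458M.
VCG payment = (others' best without VistaNet) − (others' welfare with VistaNet) = 2458 − 2268 = $190M.

VistaNet pays $190M.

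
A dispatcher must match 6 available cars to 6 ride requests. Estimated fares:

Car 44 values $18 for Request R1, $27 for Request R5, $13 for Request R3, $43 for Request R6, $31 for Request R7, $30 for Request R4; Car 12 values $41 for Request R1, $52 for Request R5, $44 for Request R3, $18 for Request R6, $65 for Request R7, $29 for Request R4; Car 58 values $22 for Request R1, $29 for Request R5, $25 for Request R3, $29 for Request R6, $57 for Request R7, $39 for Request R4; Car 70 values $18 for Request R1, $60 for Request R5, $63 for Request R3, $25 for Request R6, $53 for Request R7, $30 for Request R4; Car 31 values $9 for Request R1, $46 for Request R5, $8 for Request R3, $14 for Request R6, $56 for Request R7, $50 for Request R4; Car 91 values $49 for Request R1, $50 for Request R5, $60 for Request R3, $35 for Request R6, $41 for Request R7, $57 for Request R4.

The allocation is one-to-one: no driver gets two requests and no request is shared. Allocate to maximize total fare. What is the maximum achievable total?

Max total: $314

This is the linear assignment problem.
Optimal: Car 44→Request R6 ($43), Car 12→Request R5 ($52), Car 58→Request R7 ($57), Car 70→Request R3 ($63), Car 31→Request R4 ($50), Car 91→Request R1 ($49) — total 43+52+57+63+50+49 = $314.
Row-greedy (each driver in turn takes its best remaining request) gives $305, worse by 9.
Next-best assignment: Car 44→Request R6, Car 12→Request R1, Car 58→Request R7, Car 70→Request R5, Car 31→Request R4, Car 91→Request R3 = $311.
No other one-to-one assignment exceeds $314.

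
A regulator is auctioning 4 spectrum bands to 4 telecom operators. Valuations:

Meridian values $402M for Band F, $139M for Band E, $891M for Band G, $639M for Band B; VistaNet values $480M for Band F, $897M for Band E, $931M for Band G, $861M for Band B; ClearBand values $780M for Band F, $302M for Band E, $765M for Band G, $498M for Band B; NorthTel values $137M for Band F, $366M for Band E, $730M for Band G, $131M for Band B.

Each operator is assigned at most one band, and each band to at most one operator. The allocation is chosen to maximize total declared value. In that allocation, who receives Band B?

Meridian receives Band B.

Optimal: Meridian→Band B ($639M), VistaNet→Band E ($897M), ClearBand→Band F ($780M), NorthTel→Band G ($730M) — total 639+897+780+730 = $3046M.
Next-best assignment: Meridian→Band G, VistaNet→Band B, ClearBand→Band F, NorthTel→Band E = $2898M.
Meridian's own top band is Band G ($891M), but forcing Meridian→Band G and reassigning the rest optimally gives only $2898M — worse by 148.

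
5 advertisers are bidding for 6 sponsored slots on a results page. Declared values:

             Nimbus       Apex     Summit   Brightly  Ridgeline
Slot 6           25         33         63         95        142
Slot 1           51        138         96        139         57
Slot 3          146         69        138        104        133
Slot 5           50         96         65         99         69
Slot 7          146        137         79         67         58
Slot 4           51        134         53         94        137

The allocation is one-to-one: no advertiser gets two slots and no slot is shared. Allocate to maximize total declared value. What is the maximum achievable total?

Maximum total: $699

This is the linear assignment problem.
Optimal: Nimbus→Slot 7 ($146), Apex→Slot 4 ($134), Summit→Slot 3 ($138), Brightly→Slot 1 ($139), Ridgeline→Slot 6 ($142) — total 146+134+138+139+142 = $699.
Swapping Nimbus↔Apex (Nimbus→Slot 4 $51, Apex→Slot 7 $137) loses 92.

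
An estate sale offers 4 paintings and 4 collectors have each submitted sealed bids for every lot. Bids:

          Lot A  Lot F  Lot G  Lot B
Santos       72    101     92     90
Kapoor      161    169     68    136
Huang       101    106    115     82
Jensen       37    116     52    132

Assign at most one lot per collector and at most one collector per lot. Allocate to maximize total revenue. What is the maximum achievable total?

Optimal: Santos→Lot F ($101), Kapoor→Lot A ($161), Huang→Lot G ($115), Jensen→Lot B ($132) — total 101+161+115+132 = $509.
Next-best assignment: Santos→Lot G, Kapoor→Lot F, Huang→Lot A, Jensen→Lot B = $494.
Swapping Jensen↔Huang (Jensen→Lot G $52, Huang→Lot B $82) loses 113.
No other one-to-one assignment exceeds $509.

Max total: $509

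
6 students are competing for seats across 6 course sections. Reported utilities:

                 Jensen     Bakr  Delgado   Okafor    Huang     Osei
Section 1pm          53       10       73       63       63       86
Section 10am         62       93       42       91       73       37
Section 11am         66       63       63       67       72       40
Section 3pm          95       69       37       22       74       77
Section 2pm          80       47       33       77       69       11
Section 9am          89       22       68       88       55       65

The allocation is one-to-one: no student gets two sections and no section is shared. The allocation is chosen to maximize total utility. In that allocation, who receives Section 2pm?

Huang receives Section 2pm.

Optimal: Jensen→Section 3pm (95 points), Bakr→Section 10am (93 points), Delgado→Section 11am (63 points), Okafor→Section 9am (88 points), Huang→Section 2pm (69 points), Osei→Section 1pm (86 points) — total 95+93+63+88+69+86 = 494 points.
Row-greedy (each student in turn takes its best remaining section) gives 432 points, worse by 62.
Swapping Bakr↔Osei (Bakr→Section 1pm 10 points, Osei→Section 10am 37 points) loses 132.
Huang's own top section is Section 3pm (74 points), but forcing Huang→Section 3pm and reassigning the rest optimally gives only 484 points — worse by 10.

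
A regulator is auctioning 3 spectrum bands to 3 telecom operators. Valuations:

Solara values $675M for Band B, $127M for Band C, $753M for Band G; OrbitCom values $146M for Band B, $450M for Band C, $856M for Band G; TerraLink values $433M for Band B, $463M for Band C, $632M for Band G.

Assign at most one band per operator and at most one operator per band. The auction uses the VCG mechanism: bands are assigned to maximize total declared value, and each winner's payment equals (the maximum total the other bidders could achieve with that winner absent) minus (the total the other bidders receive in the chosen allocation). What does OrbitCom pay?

OrbitCom pays $169M.

Efficient allocation: Solara→Band B ($675M), OrbitCom→Band G ($856M), TerraLink→Band C ($463M); total welfare W = $1994M.
OrbitCom receives Band G at value $856M, so the others get W − 856 = $1138M.
Without OrbitCom: best allocation of the remaining 2 bidders over all 3 bands is Solara→Band B ($675M), TerraLink→Band G ($632M), total $1307M.
VCG payment = (others' best without OrbitCom) − (others' welfare with OrbitCom) = 1307 − 1138 = $169M.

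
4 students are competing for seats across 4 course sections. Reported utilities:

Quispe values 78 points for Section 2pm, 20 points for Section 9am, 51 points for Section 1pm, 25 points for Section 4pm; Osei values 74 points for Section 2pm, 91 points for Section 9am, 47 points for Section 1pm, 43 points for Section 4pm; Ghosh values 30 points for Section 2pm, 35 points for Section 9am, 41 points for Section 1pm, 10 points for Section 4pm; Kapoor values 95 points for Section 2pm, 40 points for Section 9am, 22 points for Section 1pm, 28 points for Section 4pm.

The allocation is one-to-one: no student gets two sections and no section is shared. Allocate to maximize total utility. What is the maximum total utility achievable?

Optimal: Quispe→Section 4pm (25 points), Osei→Section 9am (91 points), Ghosh→Section 1pm (41 points), Kapoor→Section 2pm (95 points) — total 25+91+41+95 = 252 points.
Row-greedy (each student in turn takes its best remaining section) gives 238 points, worse by 14.

Max total: 252 points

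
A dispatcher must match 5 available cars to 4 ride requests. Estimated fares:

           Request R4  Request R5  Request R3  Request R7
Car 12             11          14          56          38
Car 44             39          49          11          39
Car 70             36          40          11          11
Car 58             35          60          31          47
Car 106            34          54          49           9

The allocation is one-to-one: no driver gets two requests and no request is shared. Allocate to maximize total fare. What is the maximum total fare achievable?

Optimal: Car 44→Request R4 ($39), Car 106→Request R5 ($54), Car 12→Request R3 ($56), Car 58→Request R7 ($47) — total 39+54+56+47 = $196.
Row-greedy (each driver in turn takes its best remaining request) gives $188, worse by 8.
Next-best assignment: Car 70→Request R4, Car 106→Request R5, Car 12→Request R3, Car 58→Request R7 = $193.
Every other assignment is strictly worse.

Maximum total: $196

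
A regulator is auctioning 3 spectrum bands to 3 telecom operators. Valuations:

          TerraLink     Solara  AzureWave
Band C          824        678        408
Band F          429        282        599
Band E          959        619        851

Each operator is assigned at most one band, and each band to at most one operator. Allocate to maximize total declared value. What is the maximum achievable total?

Maximum total: $2236M

This is the linear assignment problem.
Optimal: TerraLink→Band E ($959M), Solara→Band C ($678M), AzureWave→Band F ($599M) — total 959+678+599 = $2236M.
Column-greedy (each band in turn goes to its best remaining operator) gives $2042M, worse by 194.
Next-best assignment: TerraLink→Band C, Solara→Band E, AzureWave→Band F = $2042M.
Every other assignment is strictly worse.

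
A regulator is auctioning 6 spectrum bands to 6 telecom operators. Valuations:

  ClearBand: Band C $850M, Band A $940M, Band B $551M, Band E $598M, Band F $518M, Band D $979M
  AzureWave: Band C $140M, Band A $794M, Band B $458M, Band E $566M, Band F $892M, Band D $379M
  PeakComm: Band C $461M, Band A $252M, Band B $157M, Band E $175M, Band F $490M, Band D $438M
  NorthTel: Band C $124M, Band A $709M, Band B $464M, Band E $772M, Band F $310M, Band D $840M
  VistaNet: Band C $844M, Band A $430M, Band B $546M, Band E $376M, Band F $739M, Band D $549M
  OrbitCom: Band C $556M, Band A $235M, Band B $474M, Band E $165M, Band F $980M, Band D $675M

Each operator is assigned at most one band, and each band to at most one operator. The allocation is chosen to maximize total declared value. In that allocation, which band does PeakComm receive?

Optimal: ClearBand→Band D ($979M), AzureWave→Band A ($794M), PeakComm→Band C ($461M), NorthTel→Band E ($772M), VistaNet→Band B ($546M), OrbitCom→Band F ($980M) — total 979+794+461+772+546+980 = $4532M.
Column-greedy (each band in turn goes to its best remaining operator) gives $4380M, worse by 152.
PeakComm's own top band is Band F ($490M), but forcing PeakComm→Band F and reassigning the rest optimally gives only $4353M — worse by 179.

PeakComm receives Band C.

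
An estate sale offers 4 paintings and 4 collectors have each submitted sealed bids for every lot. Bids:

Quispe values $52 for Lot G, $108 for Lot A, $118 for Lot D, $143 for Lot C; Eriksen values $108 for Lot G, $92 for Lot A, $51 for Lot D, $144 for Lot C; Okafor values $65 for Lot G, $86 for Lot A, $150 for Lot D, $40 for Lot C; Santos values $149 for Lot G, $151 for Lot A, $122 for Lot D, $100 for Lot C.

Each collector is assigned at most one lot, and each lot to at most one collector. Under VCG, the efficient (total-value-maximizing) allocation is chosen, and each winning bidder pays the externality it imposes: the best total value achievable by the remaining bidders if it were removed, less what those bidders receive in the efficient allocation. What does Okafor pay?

Okafor pays $11.

Efficient allocation: Quispe→Lot C ($143), Eriksen→Lot G ($108), Okafor→Lot D ($150), Santos→Lot A ($151); total welfare W = $552.
Okafor receives Lot D at value $150, so the others get W − 150 = $402.
Without Okafor: best allocation of the remaining 3 bidders over all 4 lots is Quispe→Lot D ($118), Eriksen→Lot C ($144), Santos→Lot A ($151), total $413.
VCG payment = (others' best without Okafor) − (others' welfare with Okafor) = 413 − 402 = $11.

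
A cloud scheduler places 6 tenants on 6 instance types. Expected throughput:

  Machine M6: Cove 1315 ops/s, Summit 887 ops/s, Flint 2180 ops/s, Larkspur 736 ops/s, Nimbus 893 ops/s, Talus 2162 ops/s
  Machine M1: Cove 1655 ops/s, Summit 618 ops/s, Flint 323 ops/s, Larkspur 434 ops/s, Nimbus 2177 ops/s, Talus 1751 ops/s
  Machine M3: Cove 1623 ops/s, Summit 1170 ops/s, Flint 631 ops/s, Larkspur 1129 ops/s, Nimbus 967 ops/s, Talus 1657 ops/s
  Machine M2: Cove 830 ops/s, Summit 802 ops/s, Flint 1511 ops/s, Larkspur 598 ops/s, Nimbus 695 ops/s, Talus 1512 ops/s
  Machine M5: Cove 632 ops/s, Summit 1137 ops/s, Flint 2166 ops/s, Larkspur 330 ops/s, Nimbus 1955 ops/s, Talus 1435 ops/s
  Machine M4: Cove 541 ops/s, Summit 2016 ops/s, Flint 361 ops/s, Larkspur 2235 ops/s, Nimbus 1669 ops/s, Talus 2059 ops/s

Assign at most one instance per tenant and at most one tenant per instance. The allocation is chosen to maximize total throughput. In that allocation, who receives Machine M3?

Optimal: Cove→Machine M3 (1623 ops/s), Summit→Machine M2 (802 ops/s), Flint→Machine M5 (2166 ops/s), Larkspur→Machine M4 (2235 ops/s), Nimbus→Machine M1 (2177 ops/s), Talus→Machine M6 (2162 ops/s) — total 1623+802+2166+2235+2177+2162 = 11165 ops/s.
Column-greedy (each instance in turn goes to its best remaining tenant) gives 10216 ops/s, worse by 949.
Next-best assignment: Cove→Machine M3, Summit→Machine M5, Flint→Machine M6, Larkspur→Machine M4, Nimbus→Machine M1, Talus→Machine M2 = 10864 ops/s.
Checked against all permutations: 11165 ops/s is optimal.
Cove's own top instance is Machine M1 (1655 ops/s), but forcing Cove→Machine M1 and reassigning the rest optimally gives only 10707 ops/s — worse by 458.

Cove receives Machine M3.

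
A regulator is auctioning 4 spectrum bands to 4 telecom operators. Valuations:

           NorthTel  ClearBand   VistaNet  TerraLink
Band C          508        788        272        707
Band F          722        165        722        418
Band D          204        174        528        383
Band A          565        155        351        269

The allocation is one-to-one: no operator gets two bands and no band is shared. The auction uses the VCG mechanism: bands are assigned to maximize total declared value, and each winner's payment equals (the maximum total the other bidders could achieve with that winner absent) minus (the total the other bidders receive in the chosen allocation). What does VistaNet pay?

VistaNet pays $157M.

Efficient allocation: NorthTel→Band A ($565M), ClearBand→Band C ($788M), VistaNet→Band F ($722M), TerraLink→Band D ($383M); total welfare W = $2458M.
VistaNet receives Band F at value $722M, so the others get W − 722 = $1736M.
Without VistaNet: best allocation of the remaining 3 bidders over all 4 bands is NorthTel→Band F ($722M), ClearBand→Band C ($788M), TerraLink→Band D ($383M), total $1893M.
VCG payment = (others' best without VistaNet) − (others' welfare with VistaNet) = 1893 − 1736 = $157M.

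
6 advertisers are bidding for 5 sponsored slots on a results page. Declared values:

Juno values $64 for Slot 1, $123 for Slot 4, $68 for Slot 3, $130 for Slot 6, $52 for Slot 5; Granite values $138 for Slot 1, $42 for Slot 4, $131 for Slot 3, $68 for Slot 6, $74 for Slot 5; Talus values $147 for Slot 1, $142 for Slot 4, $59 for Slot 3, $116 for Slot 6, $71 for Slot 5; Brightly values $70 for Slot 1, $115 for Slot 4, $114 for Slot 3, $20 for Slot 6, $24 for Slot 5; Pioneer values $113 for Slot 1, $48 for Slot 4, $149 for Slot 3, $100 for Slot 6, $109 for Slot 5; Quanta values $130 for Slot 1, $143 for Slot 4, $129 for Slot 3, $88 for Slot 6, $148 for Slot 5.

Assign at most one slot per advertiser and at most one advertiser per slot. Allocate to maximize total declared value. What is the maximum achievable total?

Maximum total: $707

This is a one-to-one assignment (maximum-weight bipartite matching).
Optimal: Granite→Slot 1 ($138), Talus→Slot 4 ($142), Pioneer→Slot 3 ($149), Juno→Slot 6 ($130), Quanta→Slot 5 ($148) — total 138+142+149+130+148 = $707.
Next-best assignment: Talus→Slot 1, Brightly→Slot 4, Pioneer→Slot 3, Juno→Slot 6, Quanta→Slot 5 = $689.
Swapping Juno↔Talus (Juno→Slot 4 $123, Talus→Slot 6 $116) loses 33.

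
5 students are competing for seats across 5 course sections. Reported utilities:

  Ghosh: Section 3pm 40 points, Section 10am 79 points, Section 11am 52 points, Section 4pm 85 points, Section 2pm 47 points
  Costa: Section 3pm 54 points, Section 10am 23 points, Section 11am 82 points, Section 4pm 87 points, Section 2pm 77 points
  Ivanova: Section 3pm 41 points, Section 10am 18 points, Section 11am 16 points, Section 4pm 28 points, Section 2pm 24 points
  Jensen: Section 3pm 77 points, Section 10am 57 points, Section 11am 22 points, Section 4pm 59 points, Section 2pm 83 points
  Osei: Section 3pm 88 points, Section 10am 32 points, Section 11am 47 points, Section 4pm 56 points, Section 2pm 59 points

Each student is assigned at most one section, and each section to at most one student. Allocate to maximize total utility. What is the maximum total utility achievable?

Treat this as an assignment problem: match each student to one section.
Optimal: Ghosh→Section 10am (79 points), Costa→Section 11am (82 points), Ivanova→Section 4pm (28 points), Jensen→Section 2pm (83 points), Osei→Section 3pm (88 points) — total 79+82+28+83+88 = 360 points.
Column-greedy (each section in turn goes to its best remaining student) gives 332 points, worse by 28.

Max total: 360 points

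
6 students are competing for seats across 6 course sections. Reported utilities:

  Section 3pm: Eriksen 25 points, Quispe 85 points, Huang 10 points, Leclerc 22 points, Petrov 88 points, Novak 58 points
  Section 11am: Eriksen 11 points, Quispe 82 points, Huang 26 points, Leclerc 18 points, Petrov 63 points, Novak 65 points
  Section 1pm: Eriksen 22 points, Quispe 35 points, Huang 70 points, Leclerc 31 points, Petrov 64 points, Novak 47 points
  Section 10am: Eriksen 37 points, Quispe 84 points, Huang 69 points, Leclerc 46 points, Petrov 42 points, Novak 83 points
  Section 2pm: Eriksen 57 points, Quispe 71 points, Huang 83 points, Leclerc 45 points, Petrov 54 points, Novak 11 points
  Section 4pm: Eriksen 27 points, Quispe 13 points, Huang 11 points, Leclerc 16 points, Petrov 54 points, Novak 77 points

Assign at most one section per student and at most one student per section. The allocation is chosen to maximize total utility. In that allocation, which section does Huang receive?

This is a one-to-one assignment (maximum-weight bipartite matching).
Optimal: Eriksen→Section 2pm (57 points), Quispe→Section 11am (82 points), Huang→Section 1pm (70 points), Leclerc→Section 10am (46 points), Petrov→Section 3pm (88 points), Novak→Section 4pm (77 points) — total 57+82+70+46+88+77 = 420 points.
Every other assignment is strictly worse.
Huang's own top section is Section 2pm (83 points), but forcing Huang→Section 2pm and reassigning the rest optimally gives only 398 points — worse by 22.

Huang receives Section 1pm.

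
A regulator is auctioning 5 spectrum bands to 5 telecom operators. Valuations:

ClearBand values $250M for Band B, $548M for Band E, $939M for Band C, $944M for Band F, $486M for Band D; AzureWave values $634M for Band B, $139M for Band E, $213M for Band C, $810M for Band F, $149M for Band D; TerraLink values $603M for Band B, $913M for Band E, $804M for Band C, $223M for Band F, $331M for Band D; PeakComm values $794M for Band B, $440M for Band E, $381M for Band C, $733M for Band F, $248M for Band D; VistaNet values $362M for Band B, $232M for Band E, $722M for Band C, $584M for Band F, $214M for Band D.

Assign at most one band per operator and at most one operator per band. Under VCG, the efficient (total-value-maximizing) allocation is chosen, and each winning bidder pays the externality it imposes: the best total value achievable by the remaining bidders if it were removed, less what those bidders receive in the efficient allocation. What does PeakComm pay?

PeakComm pays $282M.

Efficient allocation: ClearBand→Band D ($486M), AzureWave→Band F ($810M), TerraLink→Band E ($913M), PeakComm→Band B ($794M), VistaNet→Band C ($722M); total welfare W = $3725M.
PeakComm receives Band B at value $794M, so the others get W − 794 = $2931M.
Without PeakComm: best allocation of the remaining 4 bidders over all 5 bands is ClearBand→Band F ($944M), AzureWave→Band B ($634M), TerraLink→Band E ($913M), VistaNet→Band C ($722M), total $3213M.
VCG payment = (others' best without PeakComm) − (others' welfare with PeakComm) = 3213 − 2931 = $282M.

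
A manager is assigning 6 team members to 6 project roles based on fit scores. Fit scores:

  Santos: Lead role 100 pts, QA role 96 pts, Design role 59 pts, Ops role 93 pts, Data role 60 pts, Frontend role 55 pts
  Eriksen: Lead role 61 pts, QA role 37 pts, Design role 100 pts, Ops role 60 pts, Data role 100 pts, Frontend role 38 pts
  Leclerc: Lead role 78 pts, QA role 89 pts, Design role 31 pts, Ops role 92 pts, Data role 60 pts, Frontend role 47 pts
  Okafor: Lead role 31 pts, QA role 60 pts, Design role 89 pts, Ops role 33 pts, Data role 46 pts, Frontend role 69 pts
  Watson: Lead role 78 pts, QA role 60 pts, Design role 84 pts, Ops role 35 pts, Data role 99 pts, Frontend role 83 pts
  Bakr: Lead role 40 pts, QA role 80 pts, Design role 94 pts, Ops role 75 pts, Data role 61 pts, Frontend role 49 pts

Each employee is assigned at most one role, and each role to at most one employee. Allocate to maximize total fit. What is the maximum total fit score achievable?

Optimal: Santos→Lead role (100 pts), Eriksen→Data role (100 pts), Leclerc→Ops role (92 pts), Okafor→Design role (89 pts), Watson→Frontend role (83 pts), Bakr→QA role (80 pts) — total 100+100+92+89+83+80 = 544 pts.
Max-entry greedy (repeatedly take the single best remaining cell) gives 540 pts, worse by 4.
Next-best assignment: Santos→Lead role, Eriksen→Design role, Leclerc→Ops role, Okafor→Frontend role, Watson→Data role, Bakr→QA role = 540 pts.

Max total: 544 pts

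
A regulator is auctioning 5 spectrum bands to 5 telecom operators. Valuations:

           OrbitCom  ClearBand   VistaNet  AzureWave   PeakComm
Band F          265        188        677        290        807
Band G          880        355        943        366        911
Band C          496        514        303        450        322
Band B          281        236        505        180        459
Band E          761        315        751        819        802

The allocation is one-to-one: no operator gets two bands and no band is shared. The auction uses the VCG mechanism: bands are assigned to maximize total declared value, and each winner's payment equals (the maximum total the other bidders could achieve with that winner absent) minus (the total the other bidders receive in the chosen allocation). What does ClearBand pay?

ClearBand pays $54M.

Efficient allocation: OrbitCom→Band G ($880M), ClearBand→Band C ($514M), VistaNet→Band B ($505M), AzureWave→Band E ($819M), PeakComm→Band F ($807M); total welfare W = $3525M.
ClearBand receives Band C at value $514M, so the others get W − 514 = $3011M.
Without ClearBand: best allocation of the remaining 4 bidders over all 5 bands is OrbitCom→Band C ($496M), VistaNet→Band G ($943M), AzureWave→Band E ($819M), PeakComm→Band F ($807M), total $3065M.
VCG payment = (others' best without ClearBand) − (others' welfare with ClearBand) = 3065 − 3011 = $54M.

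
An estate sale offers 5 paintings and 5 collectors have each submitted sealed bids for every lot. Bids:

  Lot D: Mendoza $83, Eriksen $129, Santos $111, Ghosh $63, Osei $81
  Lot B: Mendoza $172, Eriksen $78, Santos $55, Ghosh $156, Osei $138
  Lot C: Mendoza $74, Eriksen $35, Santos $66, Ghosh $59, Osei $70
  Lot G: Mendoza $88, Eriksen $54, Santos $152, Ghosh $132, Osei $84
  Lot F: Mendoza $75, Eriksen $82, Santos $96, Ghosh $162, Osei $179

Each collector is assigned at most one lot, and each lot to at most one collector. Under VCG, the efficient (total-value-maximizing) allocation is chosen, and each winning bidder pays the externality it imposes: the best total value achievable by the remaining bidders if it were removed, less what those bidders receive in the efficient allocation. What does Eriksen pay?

Eriksen pays $32.

Efficient allocation: Mendoza→Lot B ($172), Eriksen→Lot D ($129), Santos→Lot G ($152), Ghosh→Lot C ($59), Osei→Lot F ($179); total welfare W = $691.
Eriksen receives Lot D at value $129, so the others get W − 129 = $562.
Without Eriksen: best allocation of the remaining 4 bidders over all 5 lots is Mendoza→Lot B ($172), Santos→Lot D ($111), Ghosh→Lot G ($132), Osei→Lot F ($179), total $594.
VCG payment = (others' best without Eriksen) − (others' welfare with Eriksen) = 594 − 562 = $32.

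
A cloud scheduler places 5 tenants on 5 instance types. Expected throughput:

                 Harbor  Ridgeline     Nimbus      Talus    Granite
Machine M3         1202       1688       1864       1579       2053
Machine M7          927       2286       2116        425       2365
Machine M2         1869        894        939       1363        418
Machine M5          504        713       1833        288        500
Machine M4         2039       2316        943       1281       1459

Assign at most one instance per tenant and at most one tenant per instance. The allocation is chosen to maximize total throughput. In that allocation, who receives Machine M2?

Harbor receives Machine M2.

Optimal: Harbor→Machine M2 (1869 ops/s), Ridgeline→Machine M4 (2316 ops/s), Nimbus→Machine M5 (1833 ops/s), Talus→Machine M3 (1579 ops/s), Granite→Machine M7 (2365 ops/s) — total 1869+2316+1833+1579+2365 = 9962 ops/s.
Row-greedy (each tenant in turn takes its best remaining instance) gives 8052 ops/s, worse by 1910.
Harbor's own top instance is Machine M4 (2039 ops/s), but forcing Harbor→Machine M4 and reassigning the rest optimally gives only 9574 ops/s — worse by 388.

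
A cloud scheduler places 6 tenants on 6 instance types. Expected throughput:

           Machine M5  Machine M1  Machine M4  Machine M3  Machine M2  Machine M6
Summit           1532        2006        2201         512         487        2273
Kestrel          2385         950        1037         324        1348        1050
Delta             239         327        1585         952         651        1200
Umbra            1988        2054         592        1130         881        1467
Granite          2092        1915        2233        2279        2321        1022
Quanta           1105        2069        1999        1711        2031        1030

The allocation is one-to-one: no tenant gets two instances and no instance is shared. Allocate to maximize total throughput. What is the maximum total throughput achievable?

Optimal: Summit→Machine M6 (2273 ops/s), Kestrel→Machine M5 (2385 ops/s), Delta→Machine M4 (1585 ops/s), Umbra→Machine M1 (2054 ops/s), Granite→Machine M3 (2279 ops/s), Quanta→Machine M2 (2031 ops/s) — total 2273+2385+1585+2054+2279+2031 = 12607 ops/s.
Column-greedy (each instance in turn goes to its best remaining tenant) gives 10741 ops/s, worse by 1866.
Swapping Quanta↔Umbra (Quanta→Machine M1 2069 ops/s, Umbra→Machine M2 881 ops/s) loses 1135.
Checked against all permutations: 12607 ops/s is optimal.

Maximum total: 12607 ops/s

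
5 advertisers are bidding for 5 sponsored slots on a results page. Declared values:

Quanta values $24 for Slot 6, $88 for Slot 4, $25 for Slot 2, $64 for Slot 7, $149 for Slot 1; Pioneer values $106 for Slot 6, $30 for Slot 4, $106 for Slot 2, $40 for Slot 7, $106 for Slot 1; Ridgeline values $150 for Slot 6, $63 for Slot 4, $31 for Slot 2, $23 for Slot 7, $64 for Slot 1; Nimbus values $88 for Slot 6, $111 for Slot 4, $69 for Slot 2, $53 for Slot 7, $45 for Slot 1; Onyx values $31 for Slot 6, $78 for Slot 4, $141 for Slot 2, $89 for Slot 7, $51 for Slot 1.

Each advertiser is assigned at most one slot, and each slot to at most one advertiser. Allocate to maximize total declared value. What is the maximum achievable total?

Optimal: Quanta→Slot 1 ($149), Pioneer→Slot 2 ($106), Ridgeline→Slot 6 ($150), Nimbus→Slot 4 ($111), Onyx→Slot 7 ($89) — total 149+106+150+111+89 = $605.
Next-best assignment: Quanta→Slot 1, Pioneer→Slot 7, Ridgeline→Slot 6, Nimbus→Slot 4, Onyx→Slot 2 = $591.
Swapping Onyx↔Quanta (Onyx→Slot 1 $51, Quanta→Slot 7 $64) loses 123.

Max total: $605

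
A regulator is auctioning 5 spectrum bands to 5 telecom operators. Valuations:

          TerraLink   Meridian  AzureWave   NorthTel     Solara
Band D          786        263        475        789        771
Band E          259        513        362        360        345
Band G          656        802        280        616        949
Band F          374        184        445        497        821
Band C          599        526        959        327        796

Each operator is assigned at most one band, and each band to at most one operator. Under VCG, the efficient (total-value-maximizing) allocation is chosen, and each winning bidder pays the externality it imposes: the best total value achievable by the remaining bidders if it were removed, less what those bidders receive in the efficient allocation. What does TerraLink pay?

TerraLink pays $289M.

Efficient allocation: TerraLink→Band G ($656M), Meridian→Band E ($513M), AzureWave→Band C ($959M), NorthTel→Band D ($789M), Solara→Band F ($821M); total welfare W = $3738M.
TerraLink receives Band G at value $656M, so the others get W − 656 = $3082M.
Without TerraLink: best allocation of the remaining 4 bidders over all 5 bands is Meridian→Band G ($802M), AzureWave→Band C ($959M), NorthTel→Band D ($789M), Solara→Band F ($821M), total $3371M.
VCG payment = (others' best without TerraLink) − (others' welfare with TerraLink) = 3371 − 3082 = $289M.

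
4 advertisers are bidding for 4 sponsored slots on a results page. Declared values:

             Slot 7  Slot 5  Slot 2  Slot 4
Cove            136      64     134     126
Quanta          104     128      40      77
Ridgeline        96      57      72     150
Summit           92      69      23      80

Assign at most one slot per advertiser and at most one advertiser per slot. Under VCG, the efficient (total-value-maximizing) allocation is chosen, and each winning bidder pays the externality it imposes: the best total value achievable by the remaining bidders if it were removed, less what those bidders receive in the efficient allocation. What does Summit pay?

Efficient allocation: Cove→Slot 2 ($134), Quanta→Slot 5 ($128), Ridgeline→Slot 4 ($150), Summit→Slot 7 ($92); total welfare W = $504.
Summit receives Slot 7 at value $92, so the others get W − 92 = $412.
Without Summit: best allocation of the remaining 3 bidders over all 4 slots is Cove→Slot 7 ($136), Quanta→Slot 5 ($128), Ridgeline→Slot 4 ($150), total $414.
VCG payment = (others' best without Summit) − (others' welfare with Summit) = 414 − 412 = $2.

Summit pays $2.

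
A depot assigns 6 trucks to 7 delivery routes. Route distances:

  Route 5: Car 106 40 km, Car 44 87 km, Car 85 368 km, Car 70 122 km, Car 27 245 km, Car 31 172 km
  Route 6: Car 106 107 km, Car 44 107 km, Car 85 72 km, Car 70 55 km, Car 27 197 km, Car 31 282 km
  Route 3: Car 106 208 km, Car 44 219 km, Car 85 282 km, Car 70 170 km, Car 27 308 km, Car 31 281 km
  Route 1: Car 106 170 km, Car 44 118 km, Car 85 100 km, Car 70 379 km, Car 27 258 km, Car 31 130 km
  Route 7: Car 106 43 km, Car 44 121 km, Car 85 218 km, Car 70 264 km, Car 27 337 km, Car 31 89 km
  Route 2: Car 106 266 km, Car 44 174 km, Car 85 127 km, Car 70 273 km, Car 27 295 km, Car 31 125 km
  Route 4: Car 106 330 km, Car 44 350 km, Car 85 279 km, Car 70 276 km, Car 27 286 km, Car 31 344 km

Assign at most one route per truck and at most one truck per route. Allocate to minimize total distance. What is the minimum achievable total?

Optimal: Car 106→Route 7 (43 km), Car 44→Route 5 (87 km), Car 85→Route 1 (100 km), Car 70→Route 6 (55 km), Car 27→Route 4 (286 km), Car 31→Route 2 (125 km) — total 43+87+100+55+286+125 = 696 km.
Column-greedy (each route in turn goes to its cheapest remaining truck) gives 798 km, worse by 102.
Next-best assignment: Car 106→Route 5, Car 44→Route 1, Car 85→Route 2, Car 70→Route 6, Car 27→Route 4, Car 31→Route 7 = 715 km.
Checked against all permutations: 696 km is optimal.

Minimum total: 696 km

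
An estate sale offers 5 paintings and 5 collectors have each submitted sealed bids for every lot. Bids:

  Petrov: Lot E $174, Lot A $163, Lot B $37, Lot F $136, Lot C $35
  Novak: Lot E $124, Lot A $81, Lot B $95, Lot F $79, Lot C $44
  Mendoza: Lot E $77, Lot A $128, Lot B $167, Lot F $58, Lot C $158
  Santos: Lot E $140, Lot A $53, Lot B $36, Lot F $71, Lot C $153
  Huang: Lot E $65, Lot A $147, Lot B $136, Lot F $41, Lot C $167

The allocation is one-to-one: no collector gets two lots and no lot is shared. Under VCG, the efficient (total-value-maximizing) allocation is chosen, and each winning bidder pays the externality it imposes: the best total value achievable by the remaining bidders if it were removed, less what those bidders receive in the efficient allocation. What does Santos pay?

Efficient allocation: Petrov→Lot F ($136), Novak→Lot E ($124), Mendoza→Lot B ($167), Santos→Lot C ($153), Huang→Lot A ($147); total welfare W = $727.
Santos receives Lot C at value $153, so the others get W − 153 = $574.
Without Santos: best allocation of the remaining 4 bidders over all 5 lots is Petrov→Lot A ($163), Novak→Lot E ($124), Mendoza→Lot B ($167), Huang→Lot C ($167), total $621.
VCG payment = (others' best without Santos) − (others' welfare with Santos) = 621 − 574 = $47.

Santos pays $47.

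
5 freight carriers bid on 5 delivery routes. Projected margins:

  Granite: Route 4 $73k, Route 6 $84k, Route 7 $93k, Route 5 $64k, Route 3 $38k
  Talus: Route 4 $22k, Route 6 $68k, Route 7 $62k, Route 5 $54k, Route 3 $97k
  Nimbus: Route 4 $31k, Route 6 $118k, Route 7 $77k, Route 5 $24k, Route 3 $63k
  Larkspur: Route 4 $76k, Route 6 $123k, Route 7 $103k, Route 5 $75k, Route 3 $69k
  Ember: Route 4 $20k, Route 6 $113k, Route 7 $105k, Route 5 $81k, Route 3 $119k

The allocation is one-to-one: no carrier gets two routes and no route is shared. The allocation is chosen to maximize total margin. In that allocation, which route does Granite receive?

Optimal: Granite→Route 4 ($73k), Talus→Route 3 ($97k), Nimbus→Route 6 ($118k), Larkspur→Route 7 ($103k), Ember→Route 5 ($81k) — total 73+97+118+103+81 = $472k.
Row-greedy (each carrier in turn takes its best remaining route) gives $465k, worse by 7.
Granite's own top route is Route 7 ($93k), but forcing Granite→Route 7 and reassigning the rest optimally gives only $465k — worse by 7.

Granite receives Route 4.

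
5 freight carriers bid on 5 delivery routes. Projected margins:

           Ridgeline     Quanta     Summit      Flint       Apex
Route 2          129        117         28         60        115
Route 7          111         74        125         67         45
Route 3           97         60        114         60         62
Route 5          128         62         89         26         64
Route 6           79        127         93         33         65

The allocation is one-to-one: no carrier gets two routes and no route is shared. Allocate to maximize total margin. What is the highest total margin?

This is the linear assignment problem.
Optimal: Ridgeline→Route 5 ($128k), Quanta→Route 6 ($127k), Summit→Route 7 ($125k), Flint→Route 3 ($60k), Apex→Route 2 ($115k) — total 128+127+125+60+115 = $555k.
Next-best assignment: Ridgeline→Route 5, Quanta→Route 6, Summit→Route 3, Flint→Route 7, Apex→Route 2 = $551k.
Swapping Quanta↔Summit (Quanta→Route 7 $74k, Summit→Route 6 $93k) loses 85.
Checked against all permutations: $555k is optimal.

Maximum total: $555k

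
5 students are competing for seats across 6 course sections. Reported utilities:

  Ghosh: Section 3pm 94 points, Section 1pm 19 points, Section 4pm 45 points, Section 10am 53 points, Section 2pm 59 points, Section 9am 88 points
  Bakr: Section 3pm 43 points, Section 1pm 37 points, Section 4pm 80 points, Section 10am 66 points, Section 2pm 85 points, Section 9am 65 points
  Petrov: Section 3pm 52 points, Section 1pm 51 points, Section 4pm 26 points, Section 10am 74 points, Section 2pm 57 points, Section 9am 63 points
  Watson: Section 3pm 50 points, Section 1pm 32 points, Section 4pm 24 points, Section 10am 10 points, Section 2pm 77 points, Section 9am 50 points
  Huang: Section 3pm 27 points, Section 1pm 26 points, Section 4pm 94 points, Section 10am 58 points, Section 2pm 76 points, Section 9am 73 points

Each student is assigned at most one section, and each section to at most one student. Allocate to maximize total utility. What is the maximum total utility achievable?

Treat this as an assignment problem: match each student to one section.
Optimal: Ghosh→Section 3pm (94 points), Bakr→Section 9am (65 points), Petrov→Section 10am (74 points), Watson→Section 2pm (77 points), Huang→Section 4pm (94 points) — total 94+65+74+77+94 = 404 points.

Maximum total: 404 points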